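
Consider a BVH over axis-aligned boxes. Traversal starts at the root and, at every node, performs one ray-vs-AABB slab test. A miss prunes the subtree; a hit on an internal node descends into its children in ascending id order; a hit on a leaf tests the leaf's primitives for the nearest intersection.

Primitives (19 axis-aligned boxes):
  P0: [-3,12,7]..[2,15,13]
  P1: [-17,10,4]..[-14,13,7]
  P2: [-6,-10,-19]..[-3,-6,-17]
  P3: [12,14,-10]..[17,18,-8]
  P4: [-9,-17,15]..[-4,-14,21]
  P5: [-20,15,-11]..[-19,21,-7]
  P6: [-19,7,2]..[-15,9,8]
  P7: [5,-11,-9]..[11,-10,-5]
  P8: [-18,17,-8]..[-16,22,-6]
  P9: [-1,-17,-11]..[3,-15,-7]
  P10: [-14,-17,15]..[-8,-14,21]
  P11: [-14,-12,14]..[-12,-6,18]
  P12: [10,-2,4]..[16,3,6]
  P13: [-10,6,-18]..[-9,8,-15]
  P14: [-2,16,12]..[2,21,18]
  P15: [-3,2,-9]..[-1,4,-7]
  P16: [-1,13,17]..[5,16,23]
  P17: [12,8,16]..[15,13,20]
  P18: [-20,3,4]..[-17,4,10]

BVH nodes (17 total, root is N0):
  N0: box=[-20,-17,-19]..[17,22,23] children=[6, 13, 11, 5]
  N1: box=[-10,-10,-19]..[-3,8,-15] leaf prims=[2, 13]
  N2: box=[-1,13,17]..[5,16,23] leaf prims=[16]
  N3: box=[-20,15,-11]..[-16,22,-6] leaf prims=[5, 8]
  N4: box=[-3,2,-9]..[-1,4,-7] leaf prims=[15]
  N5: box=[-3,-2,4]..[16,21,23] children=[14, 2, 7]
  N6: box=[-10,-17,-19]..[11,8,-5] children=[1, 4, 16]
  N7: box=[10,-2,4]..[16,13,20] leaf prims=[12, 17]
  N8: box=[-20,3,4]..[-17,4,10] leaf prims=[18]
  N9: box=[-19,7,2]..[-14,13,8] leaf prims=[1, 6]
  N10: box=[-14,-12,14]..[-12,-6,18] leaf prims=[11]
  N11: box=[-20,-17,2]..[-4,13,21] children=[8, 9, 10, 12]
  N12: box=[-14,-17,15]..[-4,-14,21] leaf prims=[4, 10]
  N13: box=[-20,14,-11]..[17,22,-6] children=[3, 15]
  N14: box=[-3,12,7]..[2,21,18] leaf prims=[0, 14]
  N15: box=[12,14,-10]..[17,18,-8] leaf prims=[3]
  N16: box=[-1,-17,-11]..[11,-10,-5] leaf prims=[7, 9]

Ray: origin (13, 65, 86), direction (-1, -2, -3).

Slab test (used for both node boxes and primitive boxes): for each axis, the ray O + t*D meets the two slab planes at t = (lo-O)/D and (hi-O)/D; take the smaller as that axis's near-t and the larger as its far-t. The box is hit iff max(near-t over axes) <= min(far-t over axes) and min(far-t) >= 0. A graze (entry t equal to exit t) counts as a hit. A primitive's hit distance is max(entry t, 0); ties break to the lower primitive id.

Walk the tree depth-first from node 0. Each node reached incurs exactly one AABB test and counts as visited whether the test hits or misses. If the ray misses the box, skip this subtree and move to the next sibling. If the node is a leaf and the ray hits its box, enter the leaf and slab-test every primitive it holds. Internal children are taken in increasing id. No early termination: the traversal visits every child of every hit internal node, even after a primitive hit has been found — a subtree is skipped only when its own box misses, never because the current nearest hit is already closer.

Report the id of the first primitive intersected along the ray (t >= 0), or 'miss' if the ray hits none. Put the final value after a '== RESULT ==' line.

Traverse from the root:
N0 x:[-4,33] y:[43/2,41] z:[21,35] -> hit [43/2,33], descend [5, 6, 11, 13]
  N5 x:[-3,16] y:[22,67/2] z:[21,82/3] -> miss, prune
  N6 x:[2,23] y:[57/2,41] z:[91/3,35] -> miss, prune
  N11 x:[17,33] y:[26,41] z:[65/3,28] -> hit [26,28], descend [8, 9, 10, 12]
    N8 x:[30,33] y:[61/2,31] z:[76/3,82/3] -> miss, prune
    N9 x:[27,32] y:[26,29] z:[26,28] -> hit [27,28] leaf, test {P1@t=27, P6@t=28}
    N10 x:[25,27] y:[71/2,77/2] z:[68/3,24] -> miss, prune
    N12 x:[17,27] y:[79/2,41] z:[65/3,71/3] -> miss, prune
  N13 x:[-4,33] y:[43/2,51/2] z:[92/3,97/3] -> miss, prune

Visited [0, 5, 6, 11, 8, 9, 10, 12, 13]. Tests: 9 box, 1 leaf. Nearest: P1.

== RESULT ==
1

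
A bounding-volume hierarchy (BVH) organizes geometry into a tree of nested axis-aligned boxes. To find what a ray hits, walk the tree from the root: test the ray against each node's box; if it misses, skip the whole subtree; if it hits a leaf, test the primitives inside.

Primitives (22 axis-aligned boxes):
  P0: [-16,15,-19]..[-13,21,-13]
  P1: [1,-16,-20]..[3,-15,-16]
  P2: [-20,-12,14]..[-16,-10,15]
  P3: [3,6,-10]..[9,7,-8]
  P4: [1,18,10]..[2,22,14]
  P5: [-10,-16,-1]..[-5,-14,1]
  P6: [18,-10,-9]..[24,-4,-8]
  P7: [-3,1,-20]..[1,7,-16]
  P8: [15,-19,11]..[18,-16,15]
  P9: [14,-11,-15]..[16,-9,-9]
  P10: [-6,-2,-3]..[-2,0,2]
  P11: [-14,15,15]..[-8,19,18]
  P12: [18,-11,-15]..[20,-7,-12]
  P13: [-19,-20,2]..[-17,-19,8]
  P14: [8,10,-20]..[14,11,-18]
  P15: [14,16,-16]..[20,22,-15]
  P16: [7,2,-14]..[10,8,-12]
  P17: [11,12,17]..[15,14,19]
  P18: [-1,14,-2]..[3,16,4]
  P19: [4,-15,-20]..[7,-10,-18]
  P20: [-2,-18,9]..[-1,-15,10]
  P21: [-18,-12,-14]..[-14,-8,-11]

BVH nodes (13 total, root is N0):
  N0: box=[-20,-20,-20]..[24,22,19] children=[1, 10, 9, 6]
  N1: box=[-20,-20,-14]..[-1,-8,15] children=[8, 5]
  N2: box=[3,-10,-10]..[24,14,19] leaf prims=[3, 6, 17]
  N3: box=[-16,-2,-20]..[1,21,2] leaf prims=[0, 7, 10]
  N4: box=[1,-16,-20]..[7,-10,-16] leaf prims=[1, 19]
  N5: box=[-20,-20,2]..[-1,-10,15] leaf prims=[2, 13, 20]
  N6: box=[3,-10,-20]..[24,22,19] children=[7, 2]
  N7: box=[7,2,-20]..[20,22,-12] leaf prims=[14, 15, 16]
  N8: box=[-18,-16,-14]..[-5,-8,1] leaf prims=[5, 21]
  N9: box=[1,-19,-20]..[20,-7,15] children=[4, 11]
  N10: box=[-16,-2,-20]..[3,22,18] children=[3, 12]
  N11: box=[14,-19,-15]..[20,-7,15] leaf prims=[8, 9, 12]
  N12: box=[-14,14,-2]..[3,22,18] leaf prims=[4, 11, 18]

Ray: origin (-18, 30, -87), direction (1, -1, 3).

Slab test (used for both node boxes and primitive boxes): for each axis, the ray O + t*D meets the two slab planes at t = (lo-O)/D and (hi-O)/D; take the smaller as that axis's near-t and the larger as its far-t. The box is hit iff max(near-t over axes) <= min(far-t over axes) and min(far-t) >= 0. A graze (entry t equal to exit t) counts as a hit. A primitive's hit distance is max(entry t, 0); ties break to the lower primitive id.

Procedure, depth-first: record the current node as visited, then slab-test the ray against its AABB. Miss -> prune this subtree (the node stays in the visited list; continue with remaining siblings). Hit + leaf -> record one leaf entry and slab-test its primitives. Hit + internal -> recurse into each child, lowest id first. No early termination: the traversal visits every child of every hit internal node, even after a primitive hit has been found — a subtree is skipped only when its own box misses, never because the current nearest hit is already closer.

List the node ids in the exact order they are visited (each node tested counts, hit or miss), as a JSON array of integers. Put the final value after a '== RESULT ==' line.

Walk:
N0 x:[-2,42] y:[8,50] z:[67/3,106/3] -> hit [67/3,106/3], descend [1, 6, 9, 10]
  N1 x:[-2,17] y:[38,50] z:[73/3,34] -> miss, prune
  N6 x:[21,42] y:[8,40] z:[67/3,106/3] -> hit [67/3,106/3], descend [2, 7]
    N2 x:[21,42] y:[16,40] z:[77/3,106/3] -> hit [77/3,106/3] leaf, test {P3(miss), P6(miss), P17(miss)}
    N7 x:[25,38] y:[8,28] z:[67/3,25] -> hit [25,25] leaf, test {P14(miss), P15(miss), P16@t=25}
  N9 x:[19,38] y:[37,49] z:[67/3,34] -> miss, prune
  N10 x:[2,21] y:[8,32] z:[67/3,35] -> miss, prune

Visited [0, 1, 6, 2, 7, 9, 10]. Tests: 7 box, 2 leaf. Nearest: P16.

== RESULT ==
[0, 1, 6, 2, 7, 9, 10]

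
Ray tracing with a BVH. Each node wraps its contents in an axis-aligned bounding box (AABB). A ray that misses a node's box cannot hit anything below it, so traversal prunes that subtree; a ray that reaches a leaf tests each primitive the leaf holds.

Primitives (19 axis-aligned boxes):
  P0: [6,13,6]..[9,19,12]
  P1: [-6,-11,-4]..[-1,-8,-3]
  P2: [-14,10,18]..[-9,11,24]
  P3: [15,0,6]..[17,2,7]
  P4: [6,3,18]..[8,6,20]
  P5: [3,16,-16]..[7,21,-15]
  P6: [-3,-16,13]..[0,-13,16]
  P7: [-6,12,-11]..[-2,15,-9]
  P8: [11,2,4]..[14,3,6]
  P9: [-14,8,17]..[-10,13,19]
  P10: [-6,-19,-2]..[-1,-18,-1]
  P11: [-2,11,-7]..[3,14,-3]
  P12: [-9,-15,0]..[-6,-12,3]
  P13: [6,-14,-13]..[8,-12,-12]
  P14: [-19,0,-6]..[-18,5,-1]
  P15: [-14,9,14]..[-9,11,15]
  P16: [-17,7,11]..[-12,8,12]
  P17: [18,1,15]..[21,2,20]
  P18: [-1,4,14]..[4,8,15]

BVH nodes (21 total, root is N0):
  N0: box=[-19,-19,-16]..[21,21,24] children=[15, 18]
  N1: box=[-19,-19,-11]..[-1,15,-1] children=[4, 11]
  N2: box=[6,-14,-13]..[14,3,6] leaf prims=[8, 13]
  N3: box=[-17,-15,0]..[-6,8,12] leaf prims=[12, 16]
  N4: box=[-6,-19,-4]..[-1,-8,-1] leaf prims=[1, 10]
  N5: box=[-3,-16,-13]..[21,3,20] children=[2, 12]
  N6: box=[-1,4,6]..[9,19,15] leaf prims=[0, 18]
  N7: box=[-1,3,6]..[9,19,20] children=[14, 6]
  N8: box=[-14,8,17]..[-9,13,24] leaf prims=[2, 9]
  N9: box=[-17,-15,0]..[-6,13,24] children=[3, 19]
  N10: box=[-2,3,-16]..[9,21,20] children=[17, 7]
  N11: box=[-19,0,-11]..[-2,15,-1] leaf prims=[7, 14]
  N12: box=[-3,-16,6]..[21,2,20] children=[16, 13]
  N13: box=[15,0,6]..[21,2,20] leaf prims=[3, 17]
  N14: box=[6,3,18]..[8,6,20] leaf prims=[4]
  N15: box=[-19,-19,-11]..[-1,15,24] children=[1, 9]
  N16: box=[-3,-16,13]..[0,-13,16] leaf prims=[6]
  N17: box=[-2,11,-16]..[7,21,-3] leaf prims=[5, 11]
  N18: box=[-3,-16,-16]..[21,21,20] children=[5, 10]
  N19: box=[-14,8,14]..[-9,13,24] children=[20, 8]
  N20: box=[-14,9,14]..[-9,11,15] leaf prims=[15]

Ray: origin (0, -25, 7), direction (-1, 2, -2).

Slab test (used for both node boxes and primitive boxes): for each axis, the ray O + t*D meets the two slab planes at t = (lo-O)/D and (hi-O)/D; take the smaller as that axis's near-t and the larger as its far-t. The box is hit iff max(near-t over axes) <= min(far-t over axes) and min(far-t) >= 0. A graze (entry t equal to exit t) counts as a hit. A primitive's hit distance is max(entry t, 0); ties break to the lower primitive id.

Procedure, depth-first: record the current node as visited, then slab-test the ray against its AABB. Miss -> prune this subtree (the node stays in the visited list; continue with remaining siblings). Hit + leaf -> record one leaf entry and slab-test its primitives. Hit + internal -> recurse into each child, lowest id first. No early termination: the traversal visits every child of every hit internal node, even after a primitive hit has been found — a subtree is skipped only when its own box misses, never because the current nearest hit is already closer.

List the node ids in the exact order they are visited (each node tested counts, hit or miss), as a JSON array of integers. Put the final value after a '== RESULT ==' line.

Traverse from the root:
N0 x:[-21,19] y:[3,23] z:[-17/2,23/2] -> hit [3,23/2], descend [15, 18]
  N15 x:[1,19] y:[3,20] z:[-17/2,9] -> hit [3,9], descend [1, 9]
    N1 x:[1,19] y:[3,20] z:[4,9] -> hit [4,9], descend [4, 11]
      N4 x:[1,6] y:[3,17/2] z:[4,11/2] -> hit [4,11/2] leaf, test {P1(miss), P10(miss)}
      N11 x:[2,19] y:[25/2,20] z:[4,9] -> miss, prune
    N9 x:[6,17] y:[5,19] z:[-17/2,7/2] -> miss, prune
  N18 x:[-21,3] y:[9/2,23] z:[-13/2,23/2] -> miss, prune

order=[0, 15, 1, 4, 11, 9, 18]  |boxes|=7  |leaves|=1  hit=miss

== RESULT ==
[0, 15, 1, 4, 11, 9, 18]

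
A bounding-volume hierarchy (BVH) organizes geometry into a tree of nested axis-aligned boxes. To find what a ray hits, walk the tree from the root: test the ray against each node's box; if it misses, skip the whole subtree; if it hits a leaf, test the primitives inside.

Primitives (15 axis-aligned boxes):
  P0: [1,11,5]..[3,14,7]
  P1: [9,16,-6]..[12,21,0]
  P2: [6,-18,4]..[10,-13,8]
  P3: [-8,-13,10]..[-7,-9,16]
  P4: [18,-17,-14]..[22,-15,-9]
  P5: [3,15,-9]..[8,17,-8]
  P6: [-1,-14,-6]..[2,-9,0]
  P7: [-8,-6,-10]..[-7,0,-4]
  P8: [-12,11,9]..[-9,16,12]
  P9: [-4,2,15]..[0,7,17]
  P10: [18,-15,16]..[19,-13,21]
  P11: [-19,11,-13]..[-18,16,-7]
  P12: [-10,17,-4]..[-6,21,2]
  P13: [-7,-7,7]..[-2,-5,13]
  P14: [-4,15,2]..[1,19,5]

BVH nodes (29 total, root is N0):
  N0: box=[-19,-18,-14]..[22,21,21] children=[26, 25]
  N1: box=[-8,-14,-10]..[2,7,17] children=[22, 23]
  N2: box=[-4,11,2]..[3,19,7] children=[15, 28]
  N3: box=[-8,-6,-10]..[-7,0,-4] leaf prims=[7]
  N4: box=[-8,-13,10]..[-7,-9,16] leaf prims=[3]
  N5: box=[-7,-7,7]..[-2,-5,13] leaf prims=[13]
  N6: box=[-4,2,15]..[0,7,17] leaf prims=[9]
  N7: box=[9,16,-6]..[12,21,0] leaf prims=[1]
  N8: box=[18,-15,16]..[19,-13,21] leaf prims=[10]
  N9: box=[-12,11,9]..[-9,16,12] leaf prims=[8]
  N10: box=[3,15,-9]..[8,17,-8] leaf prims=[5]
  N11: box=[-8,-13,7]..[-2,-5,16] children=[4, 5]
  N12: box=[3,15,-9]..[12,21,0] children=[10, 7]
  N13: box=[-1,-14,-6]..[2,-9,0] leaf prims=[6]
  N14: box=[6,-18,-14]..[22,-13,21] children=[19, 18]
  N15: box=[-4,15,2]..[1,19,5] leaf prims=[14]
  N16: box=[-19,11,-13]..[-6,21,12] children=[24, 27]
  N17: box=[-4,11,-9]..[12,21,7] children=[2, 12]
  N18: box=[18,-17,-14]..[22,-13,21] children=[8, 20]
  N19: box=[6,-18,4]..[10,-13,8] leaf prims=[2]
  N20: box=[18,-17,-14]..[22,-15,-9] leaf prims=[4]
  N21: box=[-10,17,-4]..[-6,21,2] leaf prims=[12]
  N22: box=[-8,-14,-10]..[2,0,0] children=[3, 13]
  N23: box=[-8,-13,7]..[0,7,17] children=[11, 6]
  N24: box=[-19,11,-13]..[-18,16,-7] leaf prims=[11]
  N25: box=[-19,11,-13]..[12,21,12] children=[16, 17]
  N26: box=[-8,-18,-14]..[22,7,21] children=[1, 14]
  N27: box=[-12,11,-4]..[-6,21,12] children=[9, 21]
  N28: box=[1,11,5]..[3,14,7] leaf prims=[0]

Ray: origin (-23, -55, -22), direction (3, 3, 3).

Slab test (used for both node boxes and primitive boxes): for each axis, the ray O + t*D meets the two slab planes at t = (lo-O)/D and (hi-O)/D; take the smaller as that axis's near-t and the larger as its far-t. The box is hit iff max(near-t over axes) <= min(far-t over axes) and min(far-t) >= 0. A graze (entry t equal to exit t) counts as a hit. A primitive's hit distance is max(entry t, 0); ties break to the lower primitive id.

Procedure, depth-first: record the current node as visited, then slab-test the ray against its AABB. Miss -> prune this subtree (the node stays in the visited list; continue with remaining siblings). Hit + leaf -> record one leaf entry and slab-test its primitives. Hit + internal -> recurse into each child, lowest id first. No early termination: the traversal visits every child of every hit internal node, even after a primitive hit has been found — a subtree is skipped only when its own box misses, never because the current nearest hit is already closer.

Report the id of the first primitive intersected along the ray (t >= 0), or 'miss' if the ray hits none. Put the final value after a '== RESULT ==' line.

Trace the traversal:
N0 x:[4/3,15] y:[37/3,76/3] z:[8/3,43/3] -> hit [37/3,43/3], descend [25, 26]
  N25 x:[4/3,35/3] y:[22,76/3] z:[3,34/3] -> miss, prune
  N26 x:[5,15] y:[37/3,62/3] z:[8/3,43/3] -> hit [37/3,43/3], descend [1, 14]
    N1 x:[5,25/3] y:[41/3,62/3] z:[4,13] -> miss, prune
    N14 x:[29/3,15] y:[37/3,14] z:[8/3,43/3] -> hit [37/3,14], descend [18, 19]
      N18 x:[41/3,15] y:[38/3,14] z:[8/3,43/3] -> hit [41/3,14], descend [8, 20]
        N8 x:[41/3,14] y:[40/3,14] z:[38/3,43/3] -> hit [41/3,14] leaf, test {P10@t=41/3}
        N20 x:[41/3,15] y:[38/3,40/3] z:[8/3,13/3] -> miss, prune
      N19 x:[29/3,11] y:[37/3,14] z:[26/3,10] -> miss, prune

Visited [0, 25, 26, 1, 14, 18, 8, 20, 19]. Tests: 9 box, 1 leaf. Nearest: P10.

== RESULT ==
10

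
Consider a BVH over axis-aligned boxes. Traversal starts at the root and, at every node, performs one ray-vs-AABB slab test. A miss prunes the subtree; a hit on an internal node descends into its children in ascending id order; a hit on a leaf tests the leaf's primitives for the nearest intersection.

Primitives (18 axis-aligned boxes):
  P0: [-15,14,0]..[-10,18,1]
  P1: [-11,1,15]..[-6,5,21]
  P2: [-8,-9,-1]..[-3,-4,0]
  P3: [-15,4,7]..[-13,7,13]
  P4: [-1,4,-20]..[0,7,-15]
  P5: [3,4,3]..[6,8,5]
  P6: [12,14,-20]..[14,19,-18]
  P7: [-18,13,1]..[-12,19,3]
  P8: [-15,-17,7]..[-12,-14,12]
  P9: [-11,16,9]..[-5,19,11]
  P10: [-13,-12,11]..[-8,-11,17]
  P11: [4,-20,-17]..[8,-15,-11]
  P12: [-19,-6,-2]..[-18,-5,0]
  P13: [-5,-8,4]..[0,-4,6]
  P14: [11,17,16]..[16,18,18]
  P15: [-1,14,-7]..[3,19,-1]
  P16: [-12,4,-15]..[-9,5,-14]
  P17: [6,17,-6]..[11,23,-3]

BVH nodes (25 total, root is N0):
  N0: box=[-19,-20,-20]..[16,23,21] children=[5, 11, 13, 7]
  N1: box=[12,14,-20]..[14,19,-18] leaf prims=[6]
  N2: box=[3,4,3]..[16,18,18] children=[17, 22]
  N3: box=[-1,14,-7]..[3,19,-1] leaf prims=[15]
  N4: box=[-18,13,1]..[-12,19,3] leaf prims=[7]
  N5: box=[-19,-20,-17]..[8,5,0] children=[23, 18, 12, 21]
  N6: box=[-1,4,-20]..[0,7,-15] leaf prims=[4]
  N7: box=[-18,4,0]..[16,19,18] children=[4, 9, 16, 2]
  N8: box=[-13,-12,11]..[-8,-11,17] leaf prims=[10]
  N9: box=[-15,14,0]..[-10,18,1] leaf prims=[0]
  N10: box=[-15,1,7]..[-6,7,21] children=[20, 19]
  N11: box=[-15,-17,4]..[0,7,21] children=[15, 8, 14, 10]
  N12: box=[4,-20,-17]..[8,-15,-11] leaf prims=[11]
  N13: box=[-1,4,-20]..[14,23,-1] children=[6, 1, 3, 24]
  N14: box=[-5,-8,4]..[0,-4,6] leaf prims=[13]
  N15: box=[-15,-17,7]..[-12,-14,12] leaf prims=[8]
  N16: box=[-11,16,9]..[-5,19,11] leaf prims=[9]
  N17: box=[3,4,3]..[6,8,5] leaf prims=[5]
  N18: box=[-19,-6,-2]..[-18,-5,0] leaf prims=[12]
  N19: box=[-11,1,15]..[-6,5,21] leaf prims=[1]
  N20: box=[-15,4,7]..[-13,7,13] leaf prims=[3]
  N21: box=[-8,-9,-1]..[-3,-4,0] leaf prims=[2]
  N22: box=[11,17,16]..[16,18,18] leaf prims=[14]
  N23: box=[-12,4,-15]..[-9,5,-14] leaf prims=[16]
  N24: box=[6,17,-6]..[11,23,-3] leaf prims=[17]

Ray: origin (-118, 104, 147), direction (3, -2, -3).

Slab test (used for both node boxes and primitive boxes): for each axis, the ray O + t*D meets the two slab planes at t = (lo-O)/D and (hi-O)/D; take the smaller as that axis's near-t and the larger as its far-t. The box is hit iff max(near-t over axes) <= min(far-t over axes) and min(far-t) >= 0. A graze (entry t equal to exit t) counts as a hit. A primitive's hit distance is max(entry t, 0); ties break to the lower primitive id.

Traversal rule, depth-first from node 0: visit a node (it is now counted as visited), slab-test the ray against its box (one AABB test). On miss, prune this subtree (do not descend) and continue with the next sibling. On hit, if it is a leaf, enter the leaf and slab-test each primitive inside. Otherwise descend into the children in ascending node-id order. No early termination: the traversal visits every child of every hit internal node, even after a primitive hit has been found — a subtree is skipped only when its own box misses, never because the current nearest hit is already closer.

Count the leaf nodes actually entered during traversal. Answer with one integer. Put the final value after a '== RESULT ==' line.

Trace the traversal:
N0 x:[33,134/3] y:[81/2,62] z:[42,167/3] -> hit [42,134/3], descend [5, 7, 11, 13]
  N5 x:[33,42] y:[99/2,62] z:[49,164/3] -> miss, prune
  N7 x:[100/3,134/3] y:[85/2,50] z:[43,49] -> hit [43,134/3], descend [2, 4, 9, 16]
    N2 x:[121/3,134/3] y:[43,50] z:[43,48] -> hit [43,134/3], descend [17, 22]
      N17 x:[121/3,124/3] y:[48,50] z:[142/3,48] -> miss, prune
      N22 x:[43,134/3] y:[43,87/2] z:[43,131/3] -> hit [43,87/2] leaf, test {P14@t=43}
    N4 x:[100/3,106/3] y:[85/2,91/2] z:[48,146/3] -> miss, prune
    N9 x:[103/3,36] y:[43,45] z:[146/3,49] -> miss, prune
    N16 x:[107/3,113/3] y:[85/2,44] z:[136/3,46] -> miss, prune
  N11 x:[103/3,118/3] y:[97/2,121/2] z:[42,143/3] -> miss, prune
  N13 x:[39,44] y:[81/2,50] z:[148/3,167/3] -> miss, prune

order=[0, 5, 7, 2, 17, 22, 4, 9, 16, 11, 13]  |boxes|=11  |leaves|=1  hit=P14

== RESULT ==
1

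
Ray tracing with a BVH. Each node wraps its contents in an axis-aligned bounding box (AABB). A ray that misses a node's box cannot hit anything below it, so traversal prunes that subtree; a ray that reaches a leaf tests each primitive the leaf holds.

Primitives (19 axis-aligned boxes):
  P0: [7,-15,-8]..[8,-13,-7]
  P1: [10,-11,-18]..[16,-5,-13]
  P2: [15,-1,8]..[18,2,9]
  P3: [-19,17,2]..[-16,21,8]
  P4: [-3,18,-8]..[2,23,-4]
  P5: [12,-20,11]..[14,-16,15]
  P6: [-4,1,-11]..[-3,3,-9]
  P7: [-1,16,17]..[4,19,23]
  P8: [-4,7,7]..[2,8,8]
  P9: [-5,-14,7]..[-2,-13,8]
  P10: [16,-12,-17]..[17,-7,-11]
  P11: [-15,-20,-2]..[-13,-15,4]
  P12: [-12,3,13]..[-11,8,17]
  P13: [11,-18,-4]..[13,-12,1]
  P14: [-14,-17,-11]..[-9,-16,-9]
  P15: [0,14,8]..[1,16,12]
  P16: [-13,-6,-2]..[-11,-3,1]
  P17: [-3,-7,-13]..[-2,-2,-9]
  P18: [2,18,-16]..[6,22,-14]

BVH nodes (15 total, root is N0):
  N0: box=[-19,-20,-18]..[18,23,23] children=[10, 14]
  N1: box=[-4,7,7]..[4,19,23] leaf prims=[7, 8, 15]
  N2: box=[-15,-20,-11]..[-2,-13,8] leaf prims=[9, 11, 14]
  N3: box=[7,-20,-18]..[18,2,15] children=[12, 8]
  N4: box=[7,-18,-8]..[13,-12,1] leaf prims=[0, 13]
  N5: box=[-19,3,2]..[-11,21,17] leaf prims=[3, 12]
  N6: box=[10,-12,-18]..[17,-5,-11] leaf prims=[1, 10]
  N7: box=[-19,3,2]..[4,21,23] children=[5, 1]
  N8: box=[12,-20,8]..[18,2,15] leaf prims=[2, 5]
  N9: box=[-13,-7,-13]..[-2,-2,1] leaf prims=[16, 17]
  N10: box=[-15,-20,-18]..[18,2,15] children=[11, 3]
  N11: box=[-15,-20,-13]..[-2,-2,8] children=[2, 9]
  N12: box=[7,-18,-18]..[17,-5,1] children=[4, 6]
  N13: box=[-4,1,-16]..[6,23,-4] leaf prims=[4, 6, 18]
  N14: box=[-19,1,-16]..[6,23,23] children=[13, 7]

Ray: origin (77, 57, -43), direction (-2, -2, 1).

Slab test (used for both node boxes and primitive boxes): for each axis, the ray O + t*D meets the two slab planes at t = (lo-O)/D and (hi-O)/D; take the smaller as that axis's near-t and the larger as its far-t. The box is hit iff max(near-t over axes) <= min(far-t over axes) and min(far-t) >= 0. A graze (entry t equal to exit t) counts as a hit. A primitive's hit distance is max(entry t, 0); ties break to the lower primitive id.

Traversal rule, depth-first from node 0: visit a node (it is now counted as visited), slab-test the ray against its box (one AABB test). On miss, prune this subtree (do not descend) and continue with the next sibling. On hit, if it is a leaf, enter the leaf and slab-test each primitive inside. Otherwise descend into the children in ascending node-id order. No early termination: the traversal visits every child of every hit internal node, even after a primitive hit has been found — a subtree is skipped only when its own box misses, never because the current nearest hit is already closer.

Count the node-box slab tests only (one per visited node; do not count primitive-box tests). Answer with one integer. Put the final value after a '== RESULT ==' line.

Trace the traversal:
N0 x:[59/2,48] y:[17,77/2] z:[25,66] -> hit [59/2,77/2], descend [10, 14]
  N10 x:[59/2,46] y:[55/2,77/2] z:[25,58] -> hit [59/2,77/2], descend [3, 11]
    N3 x:[59/2,35] y:[55/2,77/2] z:[25,58] -> hit [59/2,35], descend [8, 12]
      N8 x:[59/2,65/2] y:[55/2,77/2] z:[51,58] -> miss, prune
      N12 x:[30,35] y:[31,75/2] z:[25,44] -> hit [31,35], descend [4, 6]
        N4 x:[32,35] y:[69/2,75/2] z:[35,44] -> hit [35,35] leaf, test {P0@t=35, P13(miss)}
        N6 x:[30,67/2] y:[31,69/2] z:[25,32] -> hit [31,32] leaf, test {P1(miss), P10(miss)}
    N11 x:[79/2,46] y:[59/2,77/2] z:[30,51] -> miss, prune
  N14 x:[71/2,48] y:[17,28] z:[27,66] -> miss, prune

order=[0, 10, 3, 8, 12, 4, 6, 11, 14]  |boxes|=9  |leaves|=2  hit=P0

== RESULT ==
9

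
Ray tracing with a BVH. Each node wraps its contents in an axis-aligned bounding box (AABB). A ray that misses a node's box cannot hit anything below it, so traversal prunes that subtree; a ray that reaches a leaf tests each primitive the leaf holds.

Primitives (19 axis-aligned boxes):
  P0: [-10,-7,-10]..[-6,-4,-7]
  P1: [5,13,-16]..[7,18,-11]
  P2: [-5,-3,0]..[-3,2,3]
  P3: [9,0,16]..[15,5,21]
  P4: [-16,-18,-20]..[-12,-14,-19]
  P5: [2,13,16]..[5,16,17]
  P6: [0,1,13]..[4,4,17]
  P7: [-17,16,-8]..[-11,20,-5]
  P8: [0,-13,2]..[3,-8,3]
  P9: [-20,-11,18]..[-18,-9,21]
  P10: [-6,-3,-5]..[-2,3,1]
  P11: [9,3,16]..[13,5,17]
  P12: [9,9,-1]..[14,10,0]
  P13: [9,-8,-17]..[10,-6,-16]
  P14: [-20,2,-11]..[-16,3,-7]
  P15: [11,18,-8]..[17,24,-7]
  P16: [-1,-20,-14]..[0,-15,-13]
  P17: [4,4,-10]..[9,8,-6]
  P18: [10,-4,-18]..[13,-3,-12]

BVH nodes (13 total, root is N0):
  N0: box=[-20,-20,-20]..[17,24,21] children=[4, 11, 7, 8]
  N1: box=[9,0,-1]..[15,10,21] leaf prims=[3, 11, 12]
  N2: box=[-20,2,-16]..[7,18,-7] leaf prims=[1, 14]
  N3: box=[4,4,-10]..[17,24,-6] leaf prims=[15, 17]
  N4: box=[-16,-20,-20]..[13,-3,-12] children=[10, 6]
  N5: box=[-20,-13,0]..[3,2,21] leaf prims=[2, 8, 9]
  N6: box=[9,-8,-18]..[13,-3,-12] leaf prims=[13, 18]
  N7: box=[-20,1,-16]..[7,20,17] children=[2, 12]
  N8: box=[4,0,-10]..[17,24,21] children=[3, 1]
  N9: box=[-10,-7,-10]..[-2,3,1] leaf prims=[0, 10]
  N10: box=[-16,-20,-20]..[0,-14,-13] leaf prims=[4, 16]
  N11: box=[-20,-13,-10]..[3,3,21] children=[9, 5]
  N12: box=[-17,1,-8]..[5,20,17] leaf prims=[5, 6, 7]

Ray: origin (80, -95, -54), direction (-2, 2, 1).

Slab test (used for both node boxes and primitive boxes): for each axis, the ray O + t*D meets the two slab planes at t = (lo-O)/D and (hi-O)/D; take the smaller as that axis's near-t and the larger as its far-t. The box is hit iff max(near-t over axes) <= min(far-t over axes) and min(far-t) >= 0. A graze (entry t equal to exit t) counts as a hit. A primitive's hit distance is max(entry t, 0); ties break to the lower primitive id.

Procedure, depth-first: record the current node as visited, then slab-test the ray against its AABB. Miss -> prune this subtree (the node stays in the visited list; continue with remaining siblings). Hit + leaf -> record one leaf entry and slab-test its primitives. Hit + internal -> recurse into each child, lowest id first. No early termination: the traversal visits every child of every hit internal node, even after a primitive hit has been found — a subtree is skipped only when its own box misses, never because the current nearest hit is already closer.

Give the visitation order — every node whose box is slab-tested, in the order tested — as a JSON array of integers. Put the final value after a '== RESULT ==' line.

Trace the traversal:
N0 x:[63/2,50] y:[75/2,119/2] z:[34,75] -> hit [75/2,50], descend [4, 7, 8, 11]
  N4 x:[67/2,48] y:[75/2,46] z:[34,42] -> hit [75/2,42], descend [6, 10]
    N6 x:[67/2,71/2] y:[87/2,46] z:[36,42] -> miss, prune
    N10 x:[40,48] y:[75/2,81/2] z:[34,41] -> hit [40,81/2] leaf, test {P4(miss), P16@t=40}
  N7 x:[73/2,50] y:[48,115/2] z:[38,71] -> hit [48,50], descend [2, 12]
    N2 x:[73/2,50] y:[97/2,113/2] z:[38,47] -> miss, prune
    N12 x:[75/2,97/2] y:[48,115/2] z:[46,71] -> hit [48,97/2] leaf, test {P5(miss), P6(miss), P7(miss)}
  N8 x:[63/2,38] y:[95/2,119/2] z:[44,75] -> miss, prune
  N11 x:[77/2,50] y:[41,49] z:[44,75] -> hit [44,49], descend [5, 9]
    N5 x:[77/2,50] y:[41,97/2] z:[54,75] -> miss, prune
    N9 x:[41,45] y:[44,49] z:[44,55] -> hit [44,45] leaf, test {P0@t=44, P10(miss)}

Summary -> nodes [0, 4, 6, 10, 7, 2, 12, 8, 11, 5, 9]; box-tests=11; leaf-entries=3; first=P16

== RESULT ==
[0, 4, 6, 10, 7, 2, 12, 8, 11, 5, 9]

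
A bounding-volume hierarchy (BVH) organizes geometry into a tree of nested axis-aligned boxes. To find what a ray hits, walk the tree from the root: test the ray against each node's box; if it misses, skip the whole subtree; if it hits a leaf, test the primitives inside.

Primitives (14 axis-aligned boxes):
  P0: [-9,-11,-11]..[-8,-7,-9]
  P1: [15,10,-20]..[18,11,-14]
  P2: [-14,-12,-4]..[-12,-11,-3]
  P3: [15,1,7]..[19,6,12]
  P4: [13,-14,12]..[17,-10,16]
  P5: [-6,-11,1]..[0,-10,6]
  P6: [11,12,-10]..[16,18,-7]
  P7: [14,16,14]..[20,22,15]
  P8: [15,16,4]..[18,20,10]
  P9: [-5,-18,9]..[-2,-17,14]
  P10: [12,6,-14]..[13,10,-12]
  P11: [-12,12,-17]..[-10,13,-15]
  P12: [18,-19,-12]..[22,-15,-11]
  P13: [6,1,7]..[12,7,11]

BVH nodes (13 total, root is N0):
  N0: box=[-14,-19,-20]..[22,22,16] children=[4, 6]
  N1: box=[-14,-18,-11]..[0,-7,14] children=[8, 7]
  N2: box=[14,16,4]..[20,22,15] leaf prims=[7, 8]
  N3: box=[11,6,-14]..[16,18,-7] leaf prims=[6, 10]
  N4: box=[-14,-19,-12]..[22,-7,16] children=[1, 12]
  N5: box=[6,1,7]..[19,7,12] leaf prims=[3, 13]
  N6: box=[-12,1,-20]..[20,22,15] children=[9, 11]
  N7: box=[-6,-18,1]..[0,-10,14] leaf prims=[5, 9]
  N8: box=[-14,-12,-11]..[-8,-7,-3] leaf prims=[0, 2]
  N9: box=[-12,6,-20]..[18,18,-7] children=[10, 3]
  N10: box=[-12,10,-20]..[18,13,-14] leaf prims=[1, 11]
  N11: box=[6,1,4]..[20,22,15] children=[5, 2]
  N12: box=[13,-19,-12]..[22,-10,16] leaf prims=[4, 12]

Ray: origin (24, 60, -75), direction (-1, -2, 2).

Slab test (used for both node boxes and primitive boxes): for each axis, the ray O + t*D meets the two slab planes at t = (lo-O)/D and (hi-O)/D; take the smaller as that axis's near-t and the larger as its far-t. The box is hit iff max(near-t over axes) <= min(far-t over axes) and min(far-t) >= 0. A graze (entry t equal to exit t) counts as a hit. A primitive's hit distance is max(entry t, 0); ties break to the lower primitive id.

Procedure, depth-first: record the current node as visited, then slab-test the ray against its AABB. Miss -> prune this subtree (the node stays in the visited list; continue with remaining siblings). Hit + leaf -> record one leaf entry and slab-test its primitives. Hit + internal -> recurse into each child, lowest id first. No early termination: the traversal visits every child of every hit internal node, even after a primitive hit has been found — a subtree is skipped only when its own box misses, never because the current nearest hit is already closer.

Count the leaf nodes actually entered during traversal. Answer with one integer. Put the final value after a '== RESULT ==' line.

Trace the traversal:
N0 x:[2,38] y:[19,79/2] z:[55/2,91/2] -> hit [55/2,38], descend [4, 6]
  N4 x:[2,38] y:[67/2,79/2] z:[63/2,91/2] -> hit [67/2,38], descend [1, 12]
    N1 x:[24,38] y:[67/2,39] z:[32,89/2] -> hit [67/2,38], descend [7, 8]
      N7 x:[24,30] y:[35,39] z:[38,89/2] -> miss, prune
      N8 x:[32,38] y:[67/2,36] z:[32,36] -> hit [67/2,36] leaf, test {P0(miss), P2@t=36}
    N12 x:[2,11] y:[35,79/2] z:[63/2,91/2] -> miss, prune
  N6 x:[4,36] y:[19,59/2] z:[55/2,45] -> hit [55/2,59/2], descend [9, 11]
    N9 x:[6,36] y:[21,27] z:[55/2,34] -> miss, prune
    N11 x:[4,18] y:[19,59/2] z:[79/2,45] -> miss, prune

9 AABB tests over nodes [0, 4, 1, 7, 8, 12, 6, 9, 11]; 1 leaf entered; closest P2.

== RESULT ==
1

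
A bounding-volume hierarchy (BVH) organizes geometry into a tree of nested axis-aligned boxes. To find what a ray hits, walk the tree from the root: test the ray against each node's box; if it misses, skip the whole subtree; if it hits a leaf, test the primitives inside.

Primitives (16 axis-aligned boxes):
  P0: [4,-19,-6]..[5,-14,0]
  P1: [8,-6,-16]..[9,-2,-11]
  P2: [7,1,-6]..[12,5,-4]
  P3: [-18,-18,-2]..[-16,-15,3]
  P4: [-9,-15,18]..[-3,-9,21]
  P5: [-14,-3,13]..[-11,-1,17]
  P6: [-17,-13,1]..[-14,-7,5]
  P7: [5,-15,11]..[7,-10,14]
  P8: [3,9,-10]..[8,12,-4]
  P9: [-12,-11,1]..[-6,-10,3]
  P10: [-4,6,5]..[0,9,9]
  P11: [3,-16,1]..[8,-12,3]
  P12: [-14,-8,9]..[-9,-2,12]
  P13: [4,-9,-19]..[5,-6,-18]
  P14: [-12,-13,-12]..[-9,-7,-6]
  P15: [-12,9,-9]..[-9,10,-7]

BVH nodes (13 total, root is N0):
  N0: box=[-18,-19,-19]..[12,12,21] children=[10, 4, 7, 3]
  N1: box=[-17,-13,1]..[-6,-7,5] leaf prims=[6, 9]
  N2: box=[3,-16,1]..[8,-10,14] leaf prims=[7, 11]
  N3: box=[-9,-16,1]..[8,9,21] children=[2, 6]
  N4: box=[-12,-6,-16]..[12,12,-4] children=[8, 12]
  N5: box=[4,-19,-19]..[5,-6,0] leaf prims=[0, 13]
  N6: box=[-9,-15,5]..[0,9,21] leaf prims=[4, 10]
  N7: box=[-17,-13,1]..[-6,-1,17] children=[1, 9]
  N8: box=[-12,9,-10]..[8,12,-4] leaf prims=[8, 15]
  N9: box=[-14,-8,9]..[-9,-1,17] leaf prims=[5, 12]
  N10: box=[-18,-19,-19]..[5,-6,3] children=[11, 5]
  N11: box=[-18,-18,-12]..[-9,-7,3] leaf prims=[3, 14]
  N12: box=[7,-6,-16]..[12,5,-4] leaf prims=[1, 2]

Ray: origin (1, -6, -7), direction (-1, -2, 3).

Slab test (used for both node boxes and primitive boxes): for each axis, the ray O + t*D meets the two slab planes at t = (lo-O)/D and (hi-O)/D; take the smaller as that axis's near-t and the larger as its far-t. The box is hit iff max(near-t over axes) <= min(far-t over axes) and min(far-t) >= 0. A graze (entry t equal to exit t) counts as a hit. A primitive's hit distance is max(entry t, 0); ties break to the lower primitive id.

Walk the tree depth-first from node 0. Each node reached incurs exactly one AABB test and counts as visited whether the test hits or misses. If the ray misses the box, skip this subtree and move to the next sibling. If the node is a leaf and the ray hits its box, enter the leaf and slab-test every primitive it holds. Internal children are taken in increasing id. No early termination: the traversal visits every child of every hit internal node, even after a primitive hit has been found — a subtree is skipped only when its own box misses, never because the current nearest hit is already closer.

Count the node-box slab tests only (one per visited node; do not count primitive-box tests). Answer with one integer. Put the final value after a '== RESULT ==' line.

Trace the traversal:
N0 x:[-11,19] y:[-9,13/2] z:[-4,28/3] -> hit [-4,13/2], descend [3, 4, 7, 10]
  N3 x:[-7,10] y:[-15/2,5] z:[8/3,28/3] -> hit [8/3,5], descend [2, 6]
    N2 x:[-7,-2] y:[2,5] z:[8/3,7] -> miss, prune
    N6 x:[1,10] y:[-15/2,9/2] z:[4,28/3] -> hit [4,9/2] leaf, test {P4(miss), P10(miss)}
  N4 x:[-11,13] y:[-9,0] z:[-3,1] -> hit [-3,0], descend [8, 12]
    N8 x:[-7,13] y:[-9,-15/2] z:[-1,1] -> miss, prune
    N12 x:[-11,-6] y:[-11/2,0] z:[-3,1] -> miss, prune
  N7 x:[7,18] y:[-5/2,7/2] z:[8/3,8] -> miss, prune
  N10 x:[-4,19] y:[0,13/2] z:[-4,10/3] -> hit [0,10/3], descend [5, 11]
    N5 x:[-4,-3] y:[0,13/2] z:[-4,7/3] -> miss, prune
    N11 x:[10,19] y:[1/2,6] z:[-5/3,10/3] -> miss, prune

Summary -> nodes [0, 3, 2, 6, 4, 8, 12, 7, 10, 5, 11]; box-tests=11; leaf-entries=1; first=miss

== RESULT ==
11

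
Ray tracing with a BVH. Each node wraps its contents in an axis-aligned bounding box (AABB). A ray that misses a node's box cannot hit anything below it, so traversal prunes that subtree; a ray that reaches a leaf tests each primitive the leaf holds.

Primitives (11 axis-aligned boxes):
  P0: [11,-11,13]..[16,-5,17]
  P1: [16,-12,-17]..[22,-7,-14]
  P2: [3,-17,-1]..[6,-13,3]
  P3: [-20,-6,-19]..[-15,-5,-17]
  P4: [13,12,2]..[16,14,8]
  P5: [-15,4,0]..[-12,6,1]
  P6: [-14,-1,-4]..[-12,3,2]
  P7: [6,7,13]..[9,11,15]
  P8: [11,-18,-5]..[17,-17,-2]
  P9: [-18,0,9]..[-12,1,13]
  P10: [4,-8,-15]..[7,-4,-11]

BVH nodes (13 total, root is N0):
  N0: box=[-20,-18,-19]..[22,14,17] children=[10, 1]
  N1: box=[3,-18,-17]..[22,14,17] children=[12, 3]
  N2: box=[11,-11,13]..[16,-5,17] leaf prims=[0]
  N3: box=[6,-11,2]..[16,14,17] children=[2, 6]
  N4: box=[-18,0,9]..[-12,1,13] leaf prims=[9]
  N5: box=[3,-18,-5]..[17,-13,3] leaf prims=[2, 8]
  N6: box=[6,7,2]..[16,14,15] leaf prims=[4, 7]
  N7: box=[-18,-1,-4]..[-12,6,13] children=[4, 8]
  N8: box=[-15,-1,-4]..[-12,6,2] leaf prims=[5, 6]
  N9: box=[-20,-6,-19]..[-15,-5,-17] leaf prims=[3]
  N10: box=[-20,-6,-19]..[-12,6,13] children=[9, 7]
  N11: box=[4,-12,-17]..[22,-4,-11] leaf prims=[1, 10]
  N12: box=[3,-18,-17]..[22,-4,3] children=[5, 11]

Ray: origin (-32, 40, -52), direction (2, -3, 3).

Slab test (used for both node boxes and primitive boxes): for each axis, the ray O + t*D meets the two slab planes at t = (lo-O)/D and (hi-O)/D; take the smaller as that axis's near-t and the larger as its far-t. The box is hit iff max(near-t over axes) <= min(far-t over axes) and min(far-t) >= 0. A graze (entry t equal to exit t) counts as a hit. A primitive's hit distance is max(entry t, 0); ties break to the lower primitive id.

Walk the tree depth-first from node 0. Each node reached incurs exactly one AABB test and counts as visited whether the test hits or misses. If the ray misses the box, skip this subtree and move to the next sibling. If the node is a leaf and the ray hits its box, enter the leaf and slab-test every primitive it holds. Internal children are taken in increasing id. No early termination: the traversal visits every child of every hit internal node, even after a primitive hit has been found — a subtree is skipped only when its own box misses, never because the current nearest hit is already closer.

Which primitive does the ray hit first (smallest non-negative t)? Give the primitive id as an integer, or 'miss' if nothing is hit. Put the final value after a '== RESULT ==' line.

Walk:
N0 x:[6,27] y:[26/3,58/3] z:[11,23] -> hit [11,58/3], descend [1, 10]
  N1 x:[35/2,27] y:[26/3,58/3] z:[35/3,23] -> hit [35/2,58/3], descend [3, 12]
    N3 x:[19,24] y:[26/3,17] z:[18,23] -> miss, prune
    N12 x:[35/2,27] y:[44/3,58/3] z:[35/3,55/3] -> hit [35/2,55/3], descend [5, 11]
      N5 x:[35/2,49/2] y:[53/3,58/3] z:[47/3,55/3] -> hit [53/3,55/3] leaf, test {P2@t=53/3, P8(miss)}
      N11 x:[18,27] y:[44/3,52/3] z:[35/3,41/3] -> miss, prune
  N10 x:[6,10] y:[34/3,46/3] z:[11,65/3] -> miss, prune

Summary -> nodes [0, 1, 3, 12, 5, 11, 10]; box-tests=7; leaf-entries=1; first=P2

== RESULT ==
2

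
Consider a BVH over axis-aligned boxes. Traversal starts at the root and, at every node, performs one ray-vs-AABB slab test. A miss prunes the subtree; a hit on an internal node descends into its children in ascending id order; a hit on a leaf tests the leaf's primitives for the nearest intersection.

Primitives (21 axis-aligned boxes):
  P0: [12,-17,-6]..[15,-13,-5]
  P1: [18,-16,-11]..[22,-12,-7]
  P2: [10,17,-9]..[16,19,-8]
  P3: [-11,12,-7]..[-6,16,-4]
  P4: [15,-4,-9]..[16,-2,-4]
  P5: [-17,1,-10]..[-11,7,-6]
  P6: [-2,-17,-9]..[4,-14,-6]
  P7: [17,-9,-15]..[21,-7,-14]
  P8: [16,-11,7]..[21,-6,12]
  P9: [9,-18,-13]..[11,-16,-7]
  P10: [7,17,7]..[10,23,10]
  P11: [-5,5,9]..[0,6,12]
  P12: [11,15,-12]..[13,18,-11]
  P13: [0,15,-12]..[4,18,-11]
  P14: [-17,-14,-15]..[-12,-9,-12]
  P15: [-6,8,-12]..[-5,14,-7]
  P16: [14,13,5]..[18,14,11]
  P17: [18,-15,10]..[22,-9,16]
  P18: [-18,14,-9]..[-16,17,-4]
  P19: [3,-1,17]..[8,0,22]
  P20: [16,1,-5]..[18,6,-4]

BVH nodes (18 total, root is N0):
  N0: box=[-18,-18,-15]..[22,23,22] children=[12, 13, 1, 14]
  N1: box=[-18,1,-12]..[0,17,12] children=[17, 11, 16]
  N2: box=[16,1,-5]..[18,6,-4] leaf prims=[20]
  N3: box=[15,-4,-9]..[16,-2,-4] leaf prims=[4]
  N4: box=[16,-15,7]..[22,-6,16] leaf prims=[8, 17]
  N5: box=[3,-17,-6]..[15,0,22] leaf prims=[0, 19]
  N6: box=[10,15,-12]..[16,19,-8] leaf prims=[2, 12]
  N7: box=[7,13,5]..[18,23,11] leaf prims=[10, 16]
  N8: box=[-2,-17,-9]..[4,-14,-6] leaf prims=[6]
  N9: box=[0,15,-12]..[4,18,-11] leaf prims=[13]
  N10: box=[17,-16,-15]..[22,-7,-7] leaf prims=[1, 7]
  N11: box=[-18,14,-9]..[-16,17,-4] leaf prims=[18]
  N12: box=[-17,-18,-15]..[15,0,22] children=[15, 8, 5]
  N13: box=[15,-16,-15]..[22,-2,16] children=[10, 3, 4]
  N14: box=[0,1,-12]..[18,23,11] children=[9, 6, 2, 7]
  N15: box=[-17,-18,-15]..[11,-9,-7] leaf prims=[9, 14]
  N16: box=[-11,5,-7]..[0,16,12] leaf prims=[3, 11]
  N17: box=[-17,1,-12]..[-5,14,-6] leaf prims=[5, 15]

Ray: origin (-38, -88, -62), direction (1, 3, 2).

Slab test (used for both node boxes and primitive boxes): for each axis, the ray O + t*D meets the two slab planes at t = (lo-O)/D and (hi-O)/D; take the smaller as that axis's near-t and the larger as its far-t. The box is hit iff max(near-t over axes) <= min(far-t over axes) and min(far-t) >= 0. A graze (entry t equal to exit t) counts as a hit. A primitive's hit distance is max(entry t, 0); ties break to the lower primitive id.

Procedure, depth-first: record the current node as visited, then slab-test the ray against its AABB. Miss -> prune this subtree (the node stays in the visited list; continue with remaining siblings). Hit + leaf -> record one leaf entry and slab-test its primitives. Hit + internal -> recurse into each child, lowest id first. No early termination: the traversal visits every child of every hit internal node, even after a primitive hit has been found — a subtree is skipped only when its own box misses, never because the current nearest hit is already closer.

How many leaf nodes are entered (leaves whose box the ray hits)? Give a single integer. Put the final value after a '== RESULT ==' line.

Trace the traversal:
N0 x:[20,60] y:[70/3,37] z:[47/2,42] -> hit [47/2,37], descend [1, 12, 13, 14]
  N1 x:[20,38] y:[89/3,35] z:[25,37] -> hit [89/3,35], descend [11, 16, 17]
    N11 x:[20,22] y:[34,35] z:[53/2,29] -> miss, prune
    N16 x:[27,38] y:[31,104/3] z:[55/2,37] -> hit [31,104/3] leaf, test {P3(miss), P11(miss)}
    N17 x:[21,33] y:[89/3,34] z:[25,28] -> miss, prune
  N12 x:[21,53] y:[70/3,88/3] z:[47/2,42] -> hit [47/2,88/3], descend [5, 8, 15]
    N5 x:[41,53] y:[71/3,88/3] z:[28,42] -> miss, prune
    N8 x:[36,42] y:[71/3,74/3] z:[53/2,28] -> miss, prune
    N15 x:[21,49] y:[70/3,79/3] z:[47/2,55/2] -> hit [47/2,79/3] leaf, test {P9(miss), P14@t=74/3}
  N13 x:[53,60] y:[24,86/3] z:[47/2,39] -> miss, prune
  N14 x:[38,56] y:[89/3,37] z:[25,73/2] -> miss, prune

Visited [0, 1, 11, 16, 17, 12, 5, 8, 15, 13, 14]. Tests: 11 box, 2 leaf. Nearest: P14.

== RESULT ==
2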